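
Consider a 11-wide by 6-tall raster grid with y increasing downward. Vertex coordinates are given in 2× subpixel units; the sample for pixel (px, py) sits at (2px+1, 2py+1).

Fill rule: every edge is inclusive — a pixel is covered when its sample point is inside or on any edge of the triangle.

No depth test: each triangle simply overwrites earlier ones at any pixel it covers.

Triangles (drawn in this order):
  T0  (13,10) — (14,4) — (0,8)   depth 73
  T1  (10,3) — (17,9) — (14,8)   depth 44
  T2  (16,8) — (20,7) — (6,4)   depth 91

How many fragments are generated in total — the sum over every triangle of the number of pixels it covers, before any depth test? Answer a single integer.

T0:
  2·area = 80  (B↔C swapped to make it positive)
  edge (13, 10)→(0, 8): d=(-13,-2) inclusive
  edge (0, 8)→(14, 4): d=(14,-4) inclusive
  edge (14, 4)→(13, 10): d=(-1,6) inclusive
    (5,2)@(11, 5): e=[61,2,17] → #
    (6,2)@(13, 5): e=[65,10,5] → #
    (7,2)@(15, 5): e=[69,18,-7] → ·
    (2,3)@(5, 7): e=[23,6,51] → #
    (3,3)@(7, 7): e=[27,14,39] → #
    (4,3)@(9, 7): e=[31,22,27] → #
    (7,3)@(15, 7): e=[43,46,-9] → ·
    (2,4)@(5, 9): e=[-3,34,49] → ·
    (3,4)@(7, 9): e=[1,42,37] → #
    (7,4)@(15, 9): e=[17,74,-11] → ·
    (3,5)@(7, 11): e=[-25,70,35] → ·
    (4,5)@(9, 11): e=[-21,78,23] → ·
  covered (11 px):
    · · · · · · · · · · ·
    · · · · · · · · · · ·
    · · · · · # # · · · ·
    · · # # # # # · · · ·
    · · · # # # # · · · ·
    · · · · · · · · · · ·
T1:
  2·area = 11
  edge (10, 3)→(17, 9): d=(7,6) inclusive
  edge (17, 9)→(14, 8): d=(-3,-1) inclusive
  edge (14, 8)→(10, 3): d=(-4,-5) inclusive
    (2,2)@(5, 5): e=[44,0,-33] → ·  [on edge]
    (5,3)@(11, 7): e=[22,0,-11] → ·  [on edge]
    (8,4)@(17, 9): e=[0,0,11] → #  [on edge]
    (9,4)@(19, 9): e=[-12,2,21] → ·
    (8,5)@(17, 11): e=[14,-6,3] → ·
  covered (1 px):
    · · · · · · · · · · ·
    · · · · · · · · · · ·
    · · · · · · · · · · ·
    · · · · · · · · · · ·
    · · · · · · · · # · ·
    · · · · · · · · · · ·
T2:
  2·area = 26  (B↔C swapped to make it positive)
  edge (16, 8)→(6, 4): d=(-10,-4) inclusive
  edge (6, 4)→(20, 7): d=(14,3) inclusive
  edge (20, 7)→(16, 8): d=(-4,1) inclusive
    (4,2)@(9, 5): e=[2,5,19] → #
    (5,2)@(11, 5): e=[10,-1,17] → ·
    (4,3)@(9, 7): e=[-18,33,11] → ·
    (7,3)@(15, 7): e=[6,15,5] → #
    (8,3)@(17, 7): e=[14,9,3] → #
    (9,3)@(19, 7): e=[22,3,1] → #
    (10,3)@(21, 7): e=[30,-3,-1] → ·
    (7,4)@(15, 9): e=[-14,43,-3] → ·
    (8,4)@(17, 9): e=[-6,37,-5] → ·
    (9,4)@(19, 9): e=[2,31,-7] → ·
  covered (4 px):
    · · · · · · · · · · ·
    · · · · · · · · · · ·
    · · · · # · · · · · ·
    · · · · · · · # # # ·
    · · · · · · · · · · ·
    · · · · · · · · · · ·

Result: 16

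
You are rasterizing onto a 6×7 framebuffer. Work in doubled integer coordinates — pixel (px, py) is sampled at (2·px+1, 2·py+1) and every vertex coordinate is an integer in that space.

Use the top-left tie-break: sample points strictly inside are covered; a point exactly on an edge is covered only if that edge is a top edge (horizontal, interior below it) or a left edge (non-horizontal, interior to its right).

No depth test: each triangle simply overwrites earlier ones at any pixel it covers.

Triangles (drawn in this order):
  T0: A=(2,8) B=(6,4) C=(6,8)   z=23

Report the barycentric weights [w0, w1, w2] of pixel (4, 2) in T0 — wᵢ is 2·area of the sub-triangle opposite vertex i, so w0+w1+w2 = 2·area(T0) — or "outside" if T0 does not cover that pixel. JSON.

T0:
  2·area = 16
  edge (2, 8)→(6, 4): d=(4,-4) top-left  bias=+0
  edge (6, 4)→(6, 8): d=(0,4) right/bottom  bias=-1
  edge (6, 8)→(2, 8): d=(-4,0) right/bottom  bias=-1
    (4,0)@(9, 1): e=[0,-12,28] → .  [on edge]
    (3,1)@(7, 3): e=[0,-4,20] → .  [on edge]
    (2,2)@(5, 5): e=[0,4,12] → X  [on edge]
    (3,2)@(7, 5): e=[8,-4,12] → .
    (1,3)@(3, 7): e=[0,12,4] → X  [on edge]
    (3,3)@(7, 7): e=[16,-4,4] → .
    (0,4)@(1, 9): e=[0,20,-4] → .  [on edge]
    (1,4)@(3, 9): e=[8,12,-4] → .
    (2,4)@(5, 9): e=[16,4,-4] → .
  covered (3 px):
    . . . . . .
    . . . . . .
    . . X . . .
    . X X . . .
    . . . . . .
    . . . . . .
    . . . . . .

Result: "outside"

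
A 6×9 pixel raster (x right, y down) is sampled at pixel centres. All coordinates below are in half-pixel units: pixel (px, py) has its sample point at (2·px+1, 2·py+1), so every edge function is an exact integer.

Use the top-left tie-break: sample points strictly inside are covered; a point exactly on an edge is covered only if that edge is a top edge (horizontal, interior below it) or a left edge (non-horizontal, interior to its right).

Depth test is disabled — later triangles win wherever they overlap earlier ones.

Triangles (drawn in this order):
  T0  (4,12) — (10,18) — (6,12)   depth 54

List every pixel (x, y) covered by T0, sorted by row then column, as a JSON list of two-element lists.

T0:
  2·area = 12  (B↔C swapped to make it positive)
  edge (4, 12)→(6, 12): d=(2,0) top-left  bias=+0
  edge (6, 12)→(10, 18): d=(4,6) right/bottom  bias=-1
  edge (10, 18)→(4, 12): d=(-6,-6) top-left  bias=+0
    (0,4)@(1, 9): e=[-6,18,0] → .  [on edge]
    (1,5)@(3, 11): e=[-2,14,0] → .  [on edge]
    (2,6)@(5, 13): e=[2,10,0] → X  [on edge]
    (3,6)@(7, 13): e=[2,-2,12] → .
    (2,7)@(5, 15): e=[6,18,-12] → .
    (3,7)@(7, 15): e=[6,6,0] → X  [on edge]
    (4,7)@(9, 15): e=[6,-6,12] → .
    (3,8)@(7, 17): e=[10,14,-12] → .
    (4,8)@(9, 17): e=[10,2,0] → X  [on edge]
    (5,8)@(11, 17): e=[10,-10,12] → .
  covered (3 px):
    . . . . . .
    . . . . . .
    . . . . . .
    . . . . . .
    . . . . . .
    . . . . . .
    . . X . . .
    . . . X . .
    . . . . X .

Result: [[2,6],[3,7],[4,8]]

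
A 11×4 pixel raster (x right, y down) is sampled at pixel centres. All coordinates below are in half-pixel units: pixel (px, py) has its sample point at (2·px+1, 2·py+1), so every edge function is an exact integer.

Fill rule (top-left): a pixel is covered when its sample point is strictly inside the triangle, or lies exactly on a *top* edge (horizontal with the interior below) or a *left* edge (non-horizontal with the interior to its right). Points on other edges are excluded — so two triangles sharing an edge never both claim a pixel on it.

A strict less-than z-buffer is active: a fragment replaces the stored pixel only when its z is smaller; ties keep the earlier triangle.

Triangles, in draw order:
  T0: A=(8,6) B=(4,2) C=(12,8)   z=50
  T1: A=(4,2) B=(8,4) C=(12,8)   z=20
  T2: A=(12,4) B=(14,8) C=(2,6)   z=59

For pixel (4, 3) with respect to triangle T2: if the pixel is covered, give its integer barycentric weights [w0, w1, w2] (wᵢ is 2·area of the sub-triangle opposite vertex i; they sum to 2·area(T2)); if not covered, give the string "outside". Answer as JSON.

T0:
  2·area = 8
  edge (8, 6)→(4, 2): d=(-4,-4) top-left  bias=+0
  edge (4, 2)→(12, 8): d=(8,6) right/bottom  bias=-1
  edge (12, 8)→(8, 6): d=(-4,-2) top-left  bias=+0
    (1,0)@(3, 1): e=[0,-2,10] → .  [on edge]
    (2,1)@(5, 3): e=[0,2,6] → X  [on edge]
    (3,1)@(7, 3): e=[8,-10,10] → .
    (2,2)@(5, 5): e=[-8,18,-2] → .
    (3,2)@(7, 5): e=[0,6,2] → X  [on edge]
    (4,2)@(9, 5): e=[8,-6,6] → .
    (3,3)@(7, 7): e=[-8,22,-6] → .
    (4,3)@(9, 7): e=[0,10,-2] → .  [on edge]
  covered (2 px):
    . . . . . . . . . . .
    . . X . . . . . . . .
    . . . X . . . . . . .
    . . . . . . . . . . .
T1:
  2·area = 8
  edge (4, 2)→(8, 4): d=(4,2) right/bottom  bias=-1
  edge (8, 4)→(12, 8): d=(4,4) right/bottom  bias=-1
  edge (12, 8)→(4, 2): d=(-8,-6) top-left  bias=+0
    (2,0)@(5, 1): e=[-6,0,14] → .  [on edge]
    (3,1)@(7, 3): e=[-2,0,10] → .  [on edge]
    (4,2)@(9, 5): e=[2,0,6] → .  [on edge]
    (5,3)@(11, 7): e=[6,0,2] → .  [on edge]
  covered (0 px):
    . . . . . . . . . . .
    . . . . . . . . . . .
    . . . . . . . . . . .
    . . . . . . . . . . .
T2:
  2·area = 44
  edge (12, 4)→(14, 8): d=(2,4) right/bottom  bias=-1
  edge (14, 8)→(2, 6): d=(-12,-2) top-left  bias=+0
  edge (2, 6)→(12, 4): d=(10,-2) top-left  bias=+0
    (8,1)@(17, 3): e=[-22,66,0] → .  [on edge]
    (3,2)@(7, 5): e=[22,22,0] → X  [on edge]
    (4,2)@(9, 5): e=[14,26,4] → X
    (5,2)@(11, 5): e=[6,30,8] → X
    (6,2)@(13, 5): e=[-2,34,12] → .
    (3,3)@(7, 7): e=[26,-2,20] → .
    (4,3)@(9, 7): e=[18,2,24] → X
    (6,3)@(13, 7): e=[2,10,32] → X
    (7,3)@(15, 7): e=[-6,14,36] → .
  covered (6 px):
    . . . . . . . . . . .
    . . . . . . . . . . .
    . . . X X X . . . . .
    . . . . X X X . . . .

Final: [2,24,18]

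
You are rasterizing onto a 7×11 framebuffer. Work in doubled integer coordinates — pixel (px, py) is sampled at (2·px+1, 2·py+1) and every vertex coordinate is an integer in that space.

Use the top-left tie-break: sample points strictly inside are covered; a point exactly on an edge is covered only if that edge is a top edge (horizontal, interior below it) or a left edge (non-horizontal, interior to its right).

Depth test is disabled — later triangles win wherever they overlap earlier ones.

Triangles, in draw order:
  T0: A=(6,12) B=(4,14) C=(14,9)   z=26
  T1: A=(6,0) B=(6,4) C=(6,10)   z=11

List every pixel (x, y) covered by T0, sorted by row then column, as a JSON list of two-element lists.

T0:
  2·area = 10  (B↔C swapped to make it positive)
  edge (6, 12)→(14, 9): d=(8,-3) top-left  bias=+0
  edge (14, 9)→(4, 14): d=(-10,5) right/bottom  bias=-1
  edge (4, 14)→(6, 12): d=(2,-2) top-left  bias=+0
    (6,2)@(13, 5): e=[-35,45,0] → ·  [on edge]
    (5,3)@(11, 7): e=[-25,35,0] → ·  [on edge]
    (4,4)@(9, 9): e=[-15,25,0] → ·  [on edge]
    (3,5)@(7, 11): e=[-5,15,0] → ·  [on edge]
    (4,5)@(9, 11): e=[1,5,4] → █
    (5,5)@(11, 11): e=[7,-5,8] → ·
    (2,6)@(5, 13): e=[5,5,0] → █  [on edge]
    (3,6)@(7, 13): e=[11,-5,4] → ·
    (4,6)@(9, 13): e=[17,-15,8] → ·
    (1,7)@(3, 15): e=[15,-5,0] → ·  [on edge]
    (2,7)@(5, 15): e=[21,-15,4] → ·
    (0,8)@(1, 17): e=[25,-15,0] → ·  [on edge]
  covered (2 px):
    · · · · · · ·
    · · · · · · ·
    · · · · · · ·
    · · · · · · ·
    · · · · · · ·
    · · · · █ · ·
    · · █ · · · ·
    · · · · · · ·
    · · · · · · ·
    · · · · · · ·
    · · · · · · ·
T1:
  degenerate (2·area = 0) — covers nothing

Result: [[4,5],[2,6]]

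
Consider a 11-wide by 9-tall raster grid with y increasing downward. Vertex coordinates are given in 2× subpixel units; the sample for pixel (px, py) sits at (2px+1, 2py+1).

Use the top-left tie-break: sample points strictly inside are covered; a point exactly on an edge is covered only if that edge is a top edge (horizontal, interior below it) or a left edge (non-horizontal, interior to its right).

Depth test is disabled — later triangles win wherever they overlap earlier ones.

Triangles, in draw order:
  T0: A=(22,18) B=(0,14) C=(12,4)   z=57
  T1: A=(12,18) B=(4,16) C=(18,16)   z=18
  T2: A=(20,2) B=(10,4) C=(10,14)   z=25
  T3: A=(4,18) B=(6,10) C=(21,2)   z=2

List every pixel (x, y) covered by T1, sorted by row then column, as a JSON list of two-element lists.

T0:
  2·area = 268
  edge (22, 18)→(0, 14): d=(-22,-4) top-left  bias=+0
  edge (0, 14)→(12, 4): d=(12,-10) top-left  bias=+0
  edge (12, 4)→(22, 18): d=(10,14) right/bottom  bias=-1
    (5,2)@(11, 5): e=[242,2,24] → X
    (6,2)@(13, 5): e=[250,22,-4] → .
    (4,3)@(9, 7): e=[190,6,72] → X
    (6,3)@(13, 7): e=[206,46,16] → X
    (7,3)@(15, 7): e=[214,66,-12] → .
    (3,4)@(7, 9): e=[138,10,120] → X
    (7,4)@(15, 9): e=[170,90,8] → X
    (8,4)@(17, 9): e=[178,110,-20] → .
    (2,5)@(5, 11): e=[86,14,168] → X
    (8,5)@(17, 11): e=[134,134,0] → .  [on edge]
    (1,6)@(3, 13): e=[34,18,216] → X
    (8,6)@(17, 13): e=[90,158,20] → X
  covered (33 px):
    . . . . . . . . . . .
    . . . . . . . . . . .
    . . . . . X . . . . .
    . . . . X X X . . . .
    . . . X X X X X . . .
    . . X X X X X X . . .
    . X X X X X X X X . .
    . . . X X X X X X X .
    . . . . . . . . X X X
T1:
  2·area = 28
  edge (12, 18)→(4, 16): d=(-8,-2) top-left  bias=+0
  edge (4, 16)→(18, 16): d=(14,0) top-left  bias=+0
  edge (18, 16)→(12, 18): d=(-6,2) right/bottom  bias=-1
    (10,7)@(21, 15): e=[42,-14,0] → .  [on edge]
    (4,8)@(9, 17): e=[2,14,12] → X
    (5,8)@(11, 17): e=[6,14,8] → X
    (6,8)@(13, 17): e=[10,14,4] → X
    (7,8)@(15, 17): e=[14,14,0] → .  [on edge]
  covered (3 px):
    . . . . . . . . . . .
    . . . . . . . . . . .
    . . . . . . . . . . .
    . . . . . . . . . . .
    . . . . . . . . . . .
    . . . . . . . . . . .
    . . . . . . . . . . .
    . . . . . . . . . . .
    . . . . X X X . . . .
T2:
  2·area = 100  (B↔C swapped to make it positive)
  edge (20, 2)→(10, 14): d=(-10,12) right/bottom  bias=-1
  edge (10, 14)→(10, 4): d=(0,-10) top-left  bias=+0
  edge (10, 4)→(20, 2): d=(10,-2) top-left  bias=+0
    (7,1)@(15, 3): e=[50,50,0] → X  [on edge]
    (8,1)@(17, 3): e=[26,70,4] → X
    (9,1)@(19, 3): e=[2,90,8] → X
    (10,1)@(21, 3): e=[-22,110,12] → .
    (2,2)@(5, 5): e=[150,-50,0] → .  [on edge]
    (5,2)@(11, 5): e=[78,10,12] → X
    (6,2)@(13, 5): e=[54,30,16] → X
    (9,2)@(19, 5): e=[-18,90,28] → .
    (5,3)@(11, 7): e=[58,10,32] → X
    (8,3)@(17, 7): e=[-14,70,44] → .
    (5,4)@(11, 9): e=[38,10,52] → X
    (7,4)@(15, 9): e=[-10,50,60] → .
  covered (13 px):
    . . . . . . . . . . .
    . . . . . . . X X X .
    . . . . . X X X X . .
    . . . . . X X X . . .
    . . . . . X X . . . .
    . . . . . X . . . . .
    . . . . . . . . . . .
    . . . . . . . . . . .
    . . . . . . . . . . .
T3:
  2·area = 104
  edge (4, 18)→(6, 10): d=(2,-8) top-left  bias=+0
  edge (6, 10)→(21, 2): d=(15,-8) top-left  bias=+0
  edge (21, 2)→(4, 18): d=(-17,16) right/bottom  bias=-1
    (8,2)@(17, 5): e=[78,13,13] → X
    (9,2)@(19, 5): e=[94,29,-19] → .
    (6,3)@(13, 7): e=[50,11,43] → X
    (7,3)@(15, 7): e=[66,27,11] → X
    (8,3)@(17, 7): e=[82,43,-21] → .
    (4,4)@(9, 9): e=[22,9,73] → X
    (5,4)@(11, 9): e=[38,25,41] → X
    (7,4)@(15, 9): e=[70,57,-23] → .
    (3,5)@(7, 11): e=[10,23,71] → X
    (6,5)@(13, 11): e=[58,71,-25] → .
    (3,6)@(7, 13): e=[14,53,37] → X
    (5,6)@(11, 13): e=[46,85,-27] → .
  covered (14 px):
    . . . . . . . . . . .
    . . . . . . . . . . .
    . . . . . . . . X . .
    . . . . . . X X . . .
    . . . . X X X . . . .
    . . . X X X . . . . .
    . . . X X . . . . . .
    . . X X . . . . . . .
    . . X . . . . . . . .

Answer: [[4,8],[5,8],[6,8]]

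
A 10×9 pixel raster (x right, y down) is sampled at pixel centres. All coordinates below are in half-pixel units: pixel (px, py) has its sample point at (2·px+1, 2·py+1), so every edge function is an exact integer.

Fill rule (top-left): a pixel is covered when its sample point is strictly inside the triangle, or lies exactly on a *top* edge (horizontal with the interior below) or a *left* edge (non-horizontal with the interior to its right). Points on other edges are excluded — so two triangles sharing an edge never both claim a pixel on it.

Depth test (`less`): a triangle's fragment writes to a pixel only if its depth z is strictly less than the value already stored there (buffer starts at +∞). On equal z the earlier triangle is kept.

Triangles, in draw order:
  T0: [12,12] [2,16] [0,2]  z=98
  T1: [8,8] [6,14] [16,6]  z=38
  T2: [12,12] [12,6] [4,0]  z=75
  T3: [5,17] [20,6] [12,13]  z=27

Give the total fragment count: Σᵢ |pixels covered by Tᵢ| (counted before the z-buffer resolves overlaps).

T0:
  2·area = 148
  edge (12, 12)→(2, 16): d=(-10,4) right/bottom  bias=-1
  edge (2, 16)→(0, 2): d=(-2,-14) top-left  bias=+0
  edge (0, 2)→(12, 12): d=(12,10) right/bottom  bias=-1
    (0,1)@(1, 3): e=[134,12,2] → #
    (1,1)@(3, 3): e=[126,40,-18] → ·
    (0,2)@(1, 5): e=[114,8,26] → #
    (1,2)@(3, 5): e=[106,36,6] → #
    (2,2)@(5, 5): e=[98,64,-14] → ·
    (0,3)@(1, 7): e=[94,4,50] → #
    (2,3)@(5, 7): e=[78,60,10] → #
    (3,3)@(7, 7): e=[70,88,-10] → ·
    (0,4)@(1, 9): e=[74,0,74] → #  [on edge]
    (3,4)@(7, 9): e=[50,84,14] → #
    (4,4)@(9, 9): e=[42,112,-6] → ·
    (0,5)@(1, 11): e=[54,-4,98] → ·
  covered (19 px):
    · · · · · · · · · ·
    # · · · · · · · · ·
    # # · · · · · · · ·
    # # # · · · · · · ·
    # # # # · · · · · ·
    · # # # # · · · · ·
    · # # # # · · · · ·
    · # · · · · · · · ·
    · · · · · · · · · ·
T1:
  2·area = 44  (B↔C swapped to make it positive)
  edge (8, 8)→(16, 6): d=(8,-2) top-left  bias=+0
  edge (16, 6)→(6, 14): d=(-10,8) right/bottom  bias=-1
  edge (6, 14)→(8, 8): d=(2,-6) top-left  bias=+0
    (4,2)@(9, 5): e=[-22,66,0] → ·  [on edge]
    (6,3)@(13, 7): e=[2,14,28] → #
    (7,3)@(15, 7): e=[6,-2,40] → ·
    (4,4)@(9, 9): e=[10,26,8] → #
    (5,4)@(11, 9): e=[14,10,20] → #
    (6,4)@(13, 9): e=[18,-6,32] → ·
    (3,5)@(7, 11): e=[22,22,0] → #  [on edge]
    (5,5)@(11, 11): e=[30,-10,24] → ·
    (3,6)@(7, 13): e=[38,2,4] → #
    (4,6)@(9, 13): e=[42,-14,16] → ·
    (3,7)@(7, 15): e=[54,-18,8] → ·
    (2,8)@(5, 17): e=[66,-22,0] → ·  [on edge]
  covered (6 px):
    · · · · · · · · · ·
    · · · · · · · · · ·
    · · · · · · · · · ·
    · · · · · · # · · ·
    · · · · # # · · · ·
    · · · # # · · · · ·
    · · · # · · · · · ·
    · · · · · · · · · ·
    · · · · · · · · · ·
T2:
  2·area = 48  (B↔C swapped to make it positive)
  edge (12, 12)→(4, 0): d=(-8,-12) top-left  bias=+0
  edge (4, 0)→(12, 6): d=(8,6) right/bottom  bias=-1
  edge (12, 6)→(12, 12): d=(0,6) right/bottom  bias=-1
    (2,0)@(5, 1): e=[4,2,42] → #
    (3,0)@(7, 1): e=[28,-10,30] → ·
    (2,1)@(5, 3): e=[-12,18,42] → ·
    (3,1)@(7, 3): e=[12,6,30] → #
    (4,1)@(9, 3): e=[36,-6,18] → ·
    (3,2)@(7, 5): e=[-4,22,30] → ·
    (4,2)@(9, 5): e=[20,10,18] → #
    (5,2)@(11, 5): e=[44,-2,6] → ·
    (4,3)@(9, 7): e=[4,26,18] → #
    (5,3)@(11, 7): e=[28,14,6] → #
    (6,3)@(13, 7): e=[52,2,-6] → ·
    (4,4)@(9, 9): e=[-12,42,18] → ·
  covered (6 px):
    · · # · · · · · · ·
    · · · # · · · · · ·
    · · · · # · · · · ·
    · · · · # # · · · ·
    · · · · · # · · · ·
    · · · · · · · · · ·
    · · · · · · · · · ·
    · · · · · · · · · ·
    · · · · · · · · · ·
T3:
  2·area = 17
  edge (5, 17)→(20, 6): d=(15,-11) top-left  bias=+0
  edge (20, 6)→(12, 13): d=(-8,7) right/bottom  bias=-1
  edge (12, 13)→(5, 17): d=(-7,4) right/bottom  bias=-1
    (9,4)@(19, 9): e=[34,-17,0] → ·  [on edge]
    (5,6)@(11, 13): e=[6,7,4] → #
    (6,6)@(13, 13): e=[28,-7,-4] → ·
    (5,7)@(11, 15): e=[36,-9,-10] → ·
    (2,8)@(5, 17): e=[0,17,0] → ·  [on edge]
  covered (1 px):
    · · · · · · · · · ·
    · · · · · · · · · ·
    · · · · · · · · · ·
    · · · · · · · · · ·
    · · · · · · · · · ·
    · · · · · · · · · ·
    · · · · · # · · · ·
    · · · · · · · · · ·
    · · · · · · · · · ·

Answer: 32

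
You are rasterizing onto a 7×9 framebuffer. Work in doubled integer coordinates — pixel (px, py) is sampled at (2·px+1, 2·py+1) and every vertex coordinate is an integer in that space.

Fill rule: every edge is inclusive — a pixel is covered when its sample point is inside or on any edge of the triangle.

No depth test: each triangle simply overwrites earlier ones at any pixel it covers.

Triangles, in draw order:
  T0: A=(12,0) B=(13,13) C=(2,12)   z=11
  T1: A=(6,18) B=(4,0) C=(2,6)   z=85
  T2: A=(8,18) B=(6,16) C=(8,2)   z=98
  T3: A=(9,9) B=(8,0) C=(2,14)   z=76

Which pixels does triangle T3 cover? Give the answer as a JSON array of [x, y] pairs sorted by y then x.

T0:
  2·area = 142
  edge (12, 0)→(13, 13): d=(1,13) inclusive
  edge (13, 13)→(2, 12): d=(-11,-1) inclusive
  edge (2, 12)→(12, 0): d=(10,-12) inclusive
    (5,1)@(11, 3): e=[16,108,18] → X
    (6,1)@(13, 3): e=[-10,110,42] → .
    (4,2)@(9, 5): e=[44,84,14] → X
    (6,2)@(13, 5): e=[-8,88,62] → .
    (3,3)@(7, 7): e=[72,60,10] → X
    (6,3)@(13, 7): e=[-6,66,82] → .
    (2,4)@(5, 9): e=[100,36,6] → X
    (6,4)@(13, 9): e=[-4,44,102] → .
    (1,5)@(3, 11): e=[128,12,2] → X
    (6,5)@(13, 11): e=[-2,22,122] → .
    (1,6)@(3, 13): e=[130,-10,22] → .
    (2,6)@(5, 13): e=[104,-8,46] → .
    (6,6)@(13, 13): e=[0,0,142] → X  [on edge]
  covered (16 px):
    . . . . . . .
    . . . . . X .
    . . . . X X .
    . . . X X X .
    . . X X X X .
    . X X X X X .
    . . . . . . X
    . . . . . . .
    . . . . . . .
T1:
  2·area = 48  (B↔C swapped to make it positive)
  edge (6, 18)→(2, 6): d=(-4,-12) inclusive
  edge (2, 6)→(4, 0): d=(2,-6) inclusive
  edge (4, 0)→(6, 18): d=(2,18) inclusive
    (0,1)@(1, 3): e=[0,-12,60] → .  [on edge]
    (1,1)@(3, 3): e=[24,0,24] → X  [on edge]
    (2,1)@(5, 3): e=[48,12,-12] → .
    (1,2)@(3, 5): e=[16,4,28] → X
    (2,2)@(5, 5): e=[40,16,-8] → .
    (1,3)@(3, 7): e=[8,8,32] → X
    (2,3)@(5, 7): e=[32,20,-4] → .
    (0,4)@(1, 9): e=[-24,0,72] → .  [on edge]
    (1,4)@(3, 9): e=[0,12,36] → X  [on edge]
    (2,4)@(5, 9): e=[24,24,0] → X  [on edge]
    (3,4)@(7, 9): e=[48,36,-36] → .
    (1,5)@(3, 11): e=[-8,16,40] → .
    (2,7)@(5, 15): e=[0,36,12] → X  [on edge]
  covered (8 px):
    . . . . . . .
    . X . . . . .
    . X . . . . .
    . X . . . . .
    . X X . . . .
    . . X . . . .
    . . X . . . .
    . . X . . . .
    . . . . . . .
T2:
  2·area = 32
  edge (8, 18)→(6, 16): d=(-2,-2) inclusive
  edge (6, 16)→(8, 2): d=(2,-14) inclusive
  edge (8, 2)→(8, 18): d=(0,16) inclusive
    (3,4)@(7, 9): e=[16,0,16] → X  [on edge]
    (4,4)@(9, 9): e=[20,28,-16] → .
    (0,5)@(1, 11): e=[0,-80,112] → .  [on edge]
    (3,5)@(7, 11): e=[12,4,16] → X
    (4,5)@(9, 11): e=[16,32,-16] → .
    (1,6)@(3, 13): e=[0,-48,80] → .  [on edge]
    (3,6)@(7, 13): e=[8,8,16] → X
    (4,6)@(9, 13): e=[12,36,-16] → .
    (2,7)@(5, 15): e=[0,-16,48] → .  [on edge]
    (3,7)@(7, 15): e=[4,12,16] → X
    (4,7)@(9, 15): e=[8,40,-16] → .
    (3,8)@(7, 17): e=[0,16,16] → X  [on edge]
  covered (5 px):
    . . . . . . .
    . . . . . . .
    . . . . . . .
    . . . . . . .
    . . . X . . .
    . . . X . . .
    . . . X . . .
    . . . X . . .
    . . . X . . .
T3:
  2·area = 68  (B↔C swapped to make it positive)
  edge (9, 9)→(2, 14): d=(-7,5) inclusive
  edge (2, 14)→(8, 0): d=(6,-14) inclusive
  edge (8, 0)→(9, 9): d=(1,9) inclusive
    (3,1)@(7, 3): e=[52,4,12] → X
    (4,1)@(9, 3): e=[42,32,-6] → .
    (3,2)@(7, 5): e=[38,16,14] → X
    (4,2)@(9, 5): e=[28,44,-4] → .
    (2,3)@(5, 7): e=[34,0,34] → X  [on edge]
    (4,3)@(9, 7): e=[14,56,-2] → .
    (2,4)@(5, 9): e=[20,12,36] → X
    (4,4)@(9, 9): e=[0,68,0] → X  [on edge]
    (5,4)@(11, 9): e=[-10,96,-18] → .
    (2,5)@(5, 11): e=[6,24,38] → X
    (3,5)@(7, 11): e=[-4,52,20] → .
    (4,5)@(9, 11): e=[-14,80,2] → .
  covered (9 px):
    . . . . . . .
    . . . X . . .
    . . . X . . .
    . . X X . . .
    . . X X X . .
    . . X . . . .
    . X . . . . .
    . . . . . . .
    . . . . . . .

Answer: [[3,1],[3,2],[2,3],[3,3],[2,4],[3,4],[4,4],[2,5],[1,6]]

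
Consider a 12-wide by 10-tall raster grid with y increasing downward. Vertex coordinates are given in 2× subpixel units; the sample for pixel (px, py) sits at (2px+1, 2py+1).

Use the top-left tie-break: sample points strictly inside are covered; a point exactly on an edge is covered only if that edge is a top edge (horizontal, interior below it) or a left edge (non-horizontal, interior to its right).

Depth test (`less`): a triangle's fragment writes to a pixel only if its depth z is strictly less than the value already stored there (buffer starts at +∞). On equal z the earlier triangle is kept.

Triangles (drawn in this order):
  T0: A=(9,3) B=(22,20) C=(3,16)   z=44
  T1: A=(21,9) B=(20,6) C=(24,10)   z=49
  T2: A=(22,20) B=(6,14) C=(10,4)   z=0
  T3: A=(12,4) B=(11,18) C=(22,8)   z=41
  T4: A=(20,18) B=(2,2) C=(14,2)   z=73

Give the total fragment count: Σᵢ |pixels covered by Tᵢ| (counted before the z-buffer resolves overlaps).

T0:
  2·area = 271
  edge (9, 3)→(22, 20): d=(13,17) right/bottom  bias=-1
  edge (22, 20)→(3, 16): d=(-19,-4) top-left  bias=+0
  edge (3, 16)→(9, 3): d=(6,-13) top-left  bias=+0
    (4,1)@(9, 3): e=[0,271,0] → ·  [on edge]
    (4,2)@(9, 5): e=[26,233,12] → #
    (5,2)@(11, 5): e=[-8,241,38] → ·
    (4,3)@(9, 7): e=[52,195,24] → #
    (5,3)@(11, 7): e=[18,203,50] → #
    (6,3)@(13, 7): e=[-16,211,76] → ·
    (3,4)@(7, 9): e=[112,149,10] → #
    (6,4)@(13, 9): e=[10,173,88] → #
    (7,4)@(15, 9): e=[-24,181,114] → ·
    (3,5)@(7, 11): e=[138,111,22] → #
    (7,5)@(15, 11): e=[2,143,126] → #
    (8,5)@(17, 11): e=[-32,151,152] → ·
  covered (33 px):
    · · · · · · · · · · · ·
    · · · · · · · · · · · ·
    · · · · # · · · · · · ·
    · · · · # # · · · · · ·
    · · · # # # # · · · · ·
    · · · # # # # # · · · ·
    · · # # # # # # · · · ·
    · · # # # # # # # · · ·
    · · · · # # # # # # · ·
    · · · · · · · · · # # ·
T1:
  2·area = 8
  edge (21, 9)→(20, 6): d=(-1,-3) top-left  bias=+0
  edge (20, 6)→(24, 10): d=(4,4) right/bottom  bias=-1
  edge (24, 10)→(21, 9): d=(-3,-1) top-left  bias=+0
    (7,0)@(15, 1): e=[-10,0,18] → ·  [on edge]
    (1,1)@(3, 3): e=[-48,56,0] → ·  [on edge]
    (8,1)@(17, 3): e=[-6,0,14] → ·  [on edge]
    (9,1)@(19, 3): e=[0,-8,16] → ·  [on edge]
    (4,2)@(9, 5): e=[-32,40,0] → ·  [on edge]
    (9,2)@(19, 5): e=[-2,0,10] → ·  [on edge]
    (7,3)@(15, 7): e=[-16,24,0] → ·  [on edge]
    (10,3)@(21, 7): e=[2,0,6] → ·  [on edge]
    (10,4)@(21, 9): e=[0,8,0] → #  [on edge]
    (11,4)@(23, 9): e=[6,0,2] → ·  [on edge]
    (10,5)@(21, 11): e=[-2,16,-6] → ·
    (11,7)@(23, 15): e=[0,24,-16] → ·  [on edge]
  covered (1 px):
    · · · · · · · · · · · ·
    · · · · · · · · · · · ·
    · · · · · · · · · · · ·
    · · · · · · · · · · · ·
    · · · · · · · · · · # ·
    · · · · · · · · · · · ·
    · · · · · · · · · · · ·
    · · · · · · · · · · · ·
    · · · · · · · · · · · ·
    · · · · · · · · · · · ·
T2:
  2·area = 184
  edge (22, 20)→(6, 14): d=(-16,-6) top-left  bias=+0
  edge (6, 14)→(10, 4): d=(4,-10) top-left  bias=+0
  edge (10, 4)→(22, 20): d=(12,16) right/bottom  bias=-1
    (4,3)@(9, 7): e=[130,2,52] → #
    (5,3)@(11, 7): e=[142,22,20] → #
    (6,3)@(13, 7): e=[154,42,-12] → ·
    (4,4)@(9, 9): e=[98,10,76] → #
    (6,4)@(13, 9): e=[122,50,12] → #
    (7,4)@(15, 9): e=[134,70,-20] → ·
    (4,5)@(9, 11): e=[66,18,100] → #
    (7,5)@(15, 11): e=[102,78,4] → #
    (8,5)@(17, 11): e=[114,98,-28] → ·
    (3,6)@(7, 13): e=[22,6,156] → #
    (8,6)@(17, 13): e=[82,106,-4] → ·
    (3,7)@(7, 15): e=[-10,14,180] → ·
  covered (23 px):
    · · · · · · · · · · · ·
    · · · · · · · · · · · ·
    · · · · · · · · · · · ·
    · · · · # # · · · · · ·
    · · · · # # # · · · · ·
    · · · · # # # # · · · ·
    · · · # # # # # · · · ·
    · · · · # # # # # · · ·
    · · · · · · · # # # · ·
    · · · · · · · · · · # ·
T3:
  2·area = 144  (B↔C swapped to make it positive)
  edge (12, 4)→(22, 8): d=(10,4) right/bottom  bias=-1
  edge (22, 8)→(11, 18): d=(-11,10) right/bottom  bias=-1
  edge (11, 18)→(12, 4): d=(1,-14) top-left  bias=+0
    (6,2)@(13, 5): e=[6,123,15] → #
    (7,2)@(15, 5): e=[-2,103,43] → ·
    (6,3)@(13, 7): e=[26,101,17] → #
    (7,3)@(15, 7): e=[18,81,45] → #
    (8,3)@(17, 7): e=[10,61,73] → #
    (9,3)@(19, 7): e=[2,41,101] → #
    (10,3)@(21, 7): e=[-6,21,129] → ·
    (6,4)@(13, 9): e=[46,79,19] → #
    (10,4)@(21, 9): e=[14,-1,131] → ·
    (6,5)@(13, 11): e=[66,57,21] → #
    (9,5)@(19, 11): e=[42,-3,105] → ·
    (6,6)@(13, 13): e=[86,35,23] → #
  covered (15 px):
    · · · · · · · · · · · ·
    · · · · · · · · · · · ·
    · · · · · · # · · · · ·
    · · · · · · # # # # · ·
    · · · · · · # # # # · ·
    · · · · · · # # # · · ·
    · · · · · · # # · · · ·
    · · · · · · # · · · · ·
    · · · · · · · · · · · ·
    · · · · · · · · · · · ·
T4:
  2·area = 192
  edge (20, 18)→(2, 2): d=(-18,-16) top-left  bias=+0
  edge (2, 2)→(14, 2): d=(12,0) top-left  bias=+0
  edge (14, 2)→(20, 18): d=(6,16) right/bottom  bias=-1
    (2,1)@(5, 3): e=[30,12,150] → #
    (3,1)@(7, 3): e=[62,12,118] → #
    (4,1)@(9, 3): e=[94,12,86] → #
    (5,1)@(11, 3): e=[126,12,54] → #
    (6,1)@(13, 3): e=[158,12,22] → #
    (7,1)@(15, 3): e=[190,12,-10] → ·
    (2,2)@(5, 5): e=[-6,36,162] → ·
    (3,2)@(7, 5): e=[26,36,130] → #
    (7,2)@(15, 5): e=[154,36,2] → #
    (8,2)@(17, 5): e=[186,36,-30] → ·
    (3,3)@(7, 7): e=[-10,60,142] → ·
    (4,3)@(9, 7): e=[22,60,110] → #
  covered (24 px):
    · · · · · · · · · · · ·
    · · # # # # # · · · · ·
    · · · # # # # # · · · ·
    · · · · # # # # · · · ·
    · · · · · # # # · · · ·
    · · · · · · # # # · · ·
    · · · · · · · # # · · ·
    · · · · · · · · # · · ·
    · · · · · · · · · # · ·
    · · · · · · · · · · · ·

Result: 96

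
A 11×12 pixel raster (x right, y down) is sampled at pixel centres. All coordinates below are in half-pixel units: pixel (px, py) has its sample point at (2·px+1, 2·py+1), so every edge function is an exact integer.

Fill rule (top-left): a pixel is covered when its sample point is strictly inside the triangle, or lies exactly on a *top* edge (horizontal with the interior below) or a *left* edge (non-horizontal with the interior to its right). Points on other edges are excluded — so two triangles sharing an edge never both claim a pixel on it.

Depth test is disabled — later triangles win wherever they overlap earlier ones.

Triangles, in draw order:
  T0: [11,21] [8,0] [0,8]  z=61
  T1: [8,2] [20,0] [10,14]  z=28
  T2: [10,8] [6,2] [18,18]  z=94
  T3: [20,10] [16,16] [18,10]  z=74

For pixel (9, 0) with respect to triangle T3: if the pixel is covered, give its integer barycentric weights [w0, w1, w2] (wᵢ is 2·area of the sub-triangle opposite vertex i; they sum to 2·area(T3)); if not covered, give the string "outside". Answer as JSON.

T0:
  2·area = 192  (B↔C swapped to make it positive)
  edge (11, 21)→(0, 8): d=(-11,-13) top-left  bias=+0
  edge (0, 8)→(8, 0): d=(8,-8) top-left  bias=+0
  edge (8, 0)→(11, 21): d=(3,21) right/bottom  bias=-1
    (3,0)@(7, 1): e=[168,0,24] → #  [on edge]
    (4,0)@(9, 1): e=[194,16,-18] → ·
    (2,1)@(5, 3): e=[120,0,72] → #  [on edge]
    (4,1)@(9, 3): e=[172,32,-12] → ·
    (1,2)@(3, 5): e=[72,0,120] → #  [on edge]
    (4,2)@(9, 5): e=[150,48,-6] → ·
    (0,3)@(1, 7): e=[24,0,168] → #  [on edge]
    (4,3)@(9, 7): e=[128,64,0] → ·  [on edge]
    (0,4)@(1, 9): e=[2,16,174] → #
    (4,4)@(9, 9): e=[106,80,6] → #
    (5,4)@(11, 9): e=[132,96,-36] → ·
    (0,5)@(1, 11): e=[-20,32,180] → ·
    (5,10)@(11, 21): e=[0,192,0] → ·  [on edge]
  covered (25 px):
    · · · # · · · · · · ·
    · · # # · · · · · · ·
    · # # # · · · · · · ·
    # # # # · · · · · · ·
    # # # # # · · · · · ·
    · # # # # · · · · · ·
    · · # # # · · · · · ·
    · · · # # · · · · · ·
    · · · · # · · · · · ·
    · · · · · · · · · · ·
    · · · · · · · · · · ·
    · · · · · · · · · · ·
T1:
  2·area = 148
  edge (8, 2)→(20, 0): d=(12,-2) top-left  bias=+0
  edge (20, 0)→(10, 14): d=(-10,14) right/bottom  bias=-1
  edge (10, 14)→(8, 2): d=(-2,-12) top-left  bias=+0
    (7,0)@(15, 1): e=[2,60,86] → #
    (8,0)@(17, 1): e=[6,32,110] → #
    (9,0)@(19, 1): e=[10,4,134] → #
    (10,0)@(21, 1): e=[14,-24,158] → ·
    (4,1)@(9, 3): e=[14,124,10] → #
    (5,1)@(11, 3): e=[18,96,34] → #
    (6,1)@(13, 3): e=[22,68,58] → #
    (9,1)@(19, 3): e=[34,-16,130] → ·
    (4,2)@(9, 5): e=[38,104,6] → #
    (8,2)@(17, 5): e=[54,-8,102] → ·
    (4,3)@(9, 7): e=[62,84,2] → #
    (7,3)@(15, 7): e=[74,0,74] → ·  [on edge]
    (2,10)@(5, 21): e=[222,0,-74] → ·  [on edge]
  covered (18 px):
    · · · · · · · # # # ·
    · · · · # # # # # · ·
    · · · · # # # # · · ·
    · · · · # # # · · · ·
    · · · · · # # · · · ·
    · · · · · # · · · · ·
    · · · · · · · · · · ·
    · · · · · · · · · · ·
    · · · · · · · · · · ·
    · · · · · · · · · · ·
    · · · · · · · · · · ·
    · · · · · · · · · · ·
T2:
  2·area = 8
  edge (10, 8)→(6, 2): d=(-4,-6) top-left  bias=+0
  edge (6, 2)→(18, 18): d=(12,16) right/bottom  bias=-1
  edge (18, 18)→(10, 8): d=(-8,-10) top-left  bias=+0
    (5,4)@(11, 9): e=[2,4,2] → #
    (6,4)@(13, 9): e=[14,-28,22] → ·
    (5,5)@(11, 11): e=[-6,28,-14] → ·
  covered (1 px):
    · · · · · · · · · · ·
    · · · · · · · · · · ·
    · · · · · · · · · · ·
    · · · · · · · · · · ·
    · · · · · # · · · · ·
    · · · · · · · · · · ·
    · · · · · · · · · · ·
    · · · · · · · · · · ·
    · · · · · · · · · · ·
    · · · · · · · · · · ·
    · · · · · · · · · · ·
    · · · · · · · · · · ·
T3:
  2·area = 12
  edge (20, 10)→(16, 16): d=(-4,6) right/bottom  bias=-1
  edge (16, 16)→(18, 10): d=(2,-6) top-left  bias=+0
  edge (18, 10)→(20, 10): d=(2,0) top-left  bias=+0
    (10,0)@(21, 1): e=[30,0,-18] → ·  [on edge]
    (9,3)@(19, 7): e=[18,0,-6] → ·  [on edge]
    (9,5)@(19, 11): e=[2,8,2] → #
    (10,5)@(21, 11): e=[-10,20,2] → ·
    (8,6)@(17, 13): e=[6,0,6] → #  [on edge]
    (9,6)@(19, 13): e=[-6,12,6] → ·
    (8,7)@(17, 15): e=[-2,4,10] → ·
    (7,9)@(15, 19): e=[-6,0,18] → ·  [on edge]
  covered (2 px):
    · · · · · · · · · · ·
    · · · · · · · · · · ·
    · · · · · · · · · · ·
    · · · · · · · · · · ·
    · · · · · · · · · · ·
    · · · · · · · · · # ·
    · · · · · · · · # · ·
    · · · · · · · · · · ·
    · · · · · · · · · · ·
    · · · · · · · · · · ·
    · · · · · · · · · · ·
    · · · · · · · · · · ·

Answer: "outside"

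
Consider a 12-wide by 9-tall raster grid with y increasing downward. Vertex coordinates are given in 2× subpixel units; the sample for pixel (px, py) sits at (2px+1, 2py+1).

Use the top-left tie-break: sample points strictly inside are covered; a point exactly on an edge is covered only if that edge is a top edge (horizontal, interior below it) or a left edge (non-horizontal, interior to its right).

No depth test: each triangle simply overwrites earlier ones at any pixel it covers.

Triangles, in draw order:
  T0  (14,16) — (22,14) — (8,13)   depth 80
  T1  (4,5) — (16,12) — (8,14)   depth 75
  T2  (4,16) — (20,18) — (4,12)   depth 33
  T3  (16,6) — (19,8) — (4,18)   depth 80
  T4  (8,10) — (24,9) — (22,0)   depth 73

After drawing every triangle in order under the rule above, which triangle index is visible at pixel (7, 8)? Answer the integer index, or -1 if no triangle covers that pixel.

T0:
  2·area = 36  (B↔C swapped to make it positive)
  edge (14, 16)→(8, 13): d=(-6,-3) top-left  bias=+0
  edge (8, 13)→(22, 14): d=(14,1) right/bottom  bias=-1
  edge (22, 14)→(14, 16): d=(-8,2) right/bottom  bias=-1
    (6,7)@(13, 15): e=[3,23,10] → █
    (7,7)@(15, 15): e=[9,21,6] → █
    (8,7)@(17, 15): e=[15,19,2] → █
    (9,7)@(19, 15): e=[21,17,-2] → ·
    (6,8)@(13, 17): e=[-9,51,-6] → ·
    (7,8)@(15, 17): e=[-3,49,-10] → ·
    (8,8)@(17, 17): e=[3,47,-14] → ·
  covered (3 px):
    · · · · · · · · · · · ·
    · · · · · · · · · · · ·
    · · · · · · · · · · · ·
    · · · · · · · · · · · ·
    · · · · · · · · · · · ·
    · · · · · · · · · · · ·
    · · · · · · · · · · · ·
    · · · · · · █ █ █ · · ·
    · · · · · · · · · · · ·
T1:
  2·area = 80
  edge (4, 5)→(16, 12): d=(12,7) right/bottom  bias=-1
  edge (16, 12)→(8, 14): d=(-8,2) right/bottom  bias=-1
  edge (8, 14)→(4, 5): d=(-4,-9) top-left  bias=+0
    (2,3)@(5, 7): e=[17,62,1] → █
    (3,3)@(7, 7): e=[3,58,19] → █
    (4,3)@(9, 7): e=[-11,54,37] → ·
    (2,4)@(5, 9): e=[41,46,-7] → ·
    (3,4)@(7, 9): e=[27,42,11] → █
    (4,4)@(9, 9): e=[13,38,29] → █
    (5,4)@(11, 9): e=[-1,34,47] → ·
    (3,5)@(7, 11): e=[51,26,3] → █
    (5,5)@(11, 11): e=[23,18,39] → █
    (6,5)@(13, 11): e=[9,14,57] → █
    (7,5)@(15, 11): e=[-5,10,75] → ·
    (3,6)@(7, 13): e=[75,10,-5] → ·
  covered (10 px):
    · · · · · · · · · · · ·
    · · · · · · · · · · · ·
    · · · · · · · · · · · ·
    · · █ █ · · · · · · · ·
    · · · █ █ · · · · · · ·
    · · · █ █ █ █ · · · · ·
    · · · · █ █ · · · · · ·
    · · · · · · · · · · · ·
    · · · · · · · · · · · ·
T2:
  2·area = 64  (B↔C swapped to make it positive)
  edge (4, 16)→(4, 12): d=(0,-4) top-left  bias=+0
  edge (4, 12)→(20, 18): d=(16,6) right/bottom  bias=-1
  edge (20, 18)→(4, 16): d=(-16,-2) top-left  bias=+0
    (2,6)@(5, 13): e=[4,10,50] → █
    (3,6)@(7, 13): e=[12,-2,54] → ·
    (2,7)@(5, 15): e=[4,42,18] → █
    (3,7)@(7, 15): e=[12,30,22] → █
    (4,7)@(9, 15): e=[20,18,26] → █
    (5,7)@(11, 15): e=[28,6,30] → █
    (6,7)@(13, 15): e=[36,-6,34] → ·
    (2,8)@(5, 17): e=[4,74,-14] → ·
    (3,8)@(7, 17): e=[12,62,-10] → ·
    (4,8)@(9, 17): e=[20,50,-6] → ·
    (5,8)@(11, 17): e=[28,38,-2] → ·
    (6,8)@(13, 17): e=[36,26,2] → █
  covered (8 px):
    · · · · · · · · · · · ·
    · · · · · · · · · · · ·
    · · · · · · · · · · · ·
    · · · · · · · · · · · ·
    · · · · · · · · · · · ·
    · · · · · · · · · · · ·
    · · █ · · · · · · · · ·
    · · █ █ █ █ · · · · · ·
    · · · · · · █ █ █ · · ·
T3:
  2·area = 60
  edge (16, 6)→(19, 8): d=(3,2) right/bottom  bias=-1
  edge (19, 8)→(4, 18): d=(-15,10) right/bottom  bias=-1
  edge (4, 18)→(16, 6): d=(12,-12) top-left  bias=+0
    (10,0)@(21, 1): e=[-25,85,0] → ·  [on edge]
    (9,1)@(19, 3): e=[-15,75,0] → ·  [on edge]
    (8,2)@(17, 5): e=[-5,65,0] → ·  [on edge]
    (7,3)@(15, 7): e=[5,55,0] → █  [on edge]
    (8,3)@(17, 7): e=[1,35,24] → █
    (9,3)@(19, 7): e=[-3,15,48] → ·
    (6,4)@(13, 9): e=[15,45,0] → █  [on edge]
    (9,4)@(19, 9): e=[3,-15,72] → ·
    (5,5)@(11, 11): e=[25,35,0] → █  [on edge]
    (7,5)@(15, 11): e=[17,-5,48] → ·
    (8,5)@(17, 11): e=[13,-25,72] → ·
    (4,6)@(9, 13): e=[35,25,0] → █  [on edge]
    (3,7)@(7, 15): e=[45,15,0] → █  [on edge]
    (2,8)@(5, 17): e=[55,5,0] → █  [on edge]
  covered (11 px):
    · · · · · · · · · · · ·
    · · · · · · · · · · · ·
    · · · · · · · · · · · ·
    · · · · · · · █ █ · · ·
    · · · · · · █ █ █ · · ·
    · · · · · █ █ · · · · ·
    · · · · █ █ · · · · · ·
    · · · █ · · · · · · · ·
    · · █ · · · · · · · · ·
T4:
  2·area = 146  (B↔C swapped to make it positive)
  edge (8, 10)→(22, 0): d=(14,-10) top-left  bias=+0
  edge (22, 0)→(24, 9): d=(2,9) right/bottom  bias=-1
  edge (24, 9)→(8, 10): d=(-16,1) right/bottom  bias=-1
    (10,0)@(21, 1): e=[4,11,131] → █
    (11,0)@(23, 1): e=[24,-7,129] → ·
    (9,1)@(19, 3): e=[12,33,101] → █
    (11,1)@(23, 3): e=[52,-3,97] → ·
    (7,2)@(15, 5): e=[0,73,73] → █  [on edge]
    (8,2)@(17, 5): e=[20,55,71] → █
    (11,2)@(23, 5): e=[80,1,65] → █
    (6,3)@(13, 7): e=[8,95,43] → █
    (5,4)@(11, 9): e=[16,117,13] → █
    (5,5)@(11, 11): e=[44,121,-19] → ·
    (6,5)@(13, 11): e=[64,103,-21] → ·
    (7,5)@(15, 11): e=[84,85,-23] → ·
    (0,7)@(1, 15): e=[0,219,-73] → ·  [on edge]
  covered (21 px):
    · · · · · · · · · · █ ·
    · · · · · · · · · █ █ ·
    · · · · · · · █ █ █ █ █
    · · · · · · █ █ █ █ █ █
    · · · · · █ █ █ █ █ █ █
    · · · · · · · · · · · ·
    · · · · · · · · · · · ·
    · · · · · · · · · · · ·
    · · · · · · · · · · · ·

Z-buffer (winner per pixel, '.' = empty):
  . . . . . . . . . . 4 .
  . . . . . . . . . 4 4 .
  . . . . . . . 4 4 4 4 4
  . . 1 1 . . 4 4 4 4 4 4
  . . . 1 1 4 4 4 4 4 4 4
  . . . 1 1 3 3 . . . . .
  . . 2 . 3 3 . . . . . .
  . . 2 3 2 2 0 0 0 . . .
  . . 3 . . . 2 2 2 . . .

Final: 2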